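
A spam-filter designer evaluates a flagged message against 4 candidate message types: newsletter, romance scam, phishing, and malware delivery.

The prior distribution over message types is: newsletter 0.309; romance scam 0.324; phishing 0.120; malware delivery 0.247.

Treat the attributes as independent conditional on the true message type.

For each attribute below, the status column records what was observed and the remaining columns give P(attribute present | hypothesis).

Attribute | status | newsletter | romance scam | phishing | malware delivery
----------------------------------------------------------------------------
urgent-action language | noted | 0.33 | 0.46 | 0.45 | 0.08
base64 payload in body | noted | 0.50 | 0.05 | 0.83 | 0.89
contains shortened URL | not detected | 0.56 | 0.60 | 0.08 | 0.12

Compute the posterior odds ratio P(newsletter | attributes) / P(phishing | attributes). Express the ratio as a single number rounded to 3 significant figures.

Posterior odds equal prior odds times the likelihood ratio; only the two competing hypotheses matter (using 1 − P(present | H) for each absent attribute).
  newsletter: 0.309 × 0.33 × 0.50 × (1 − 0.56) = 0.022433
  phishing: 0.120 × 0.45 × 0.83 × (1 − 0.08) = 0.041234
Odds(newsletter : phishing) = 0.022433 / 0.041234 ≈ 0.544.

0.544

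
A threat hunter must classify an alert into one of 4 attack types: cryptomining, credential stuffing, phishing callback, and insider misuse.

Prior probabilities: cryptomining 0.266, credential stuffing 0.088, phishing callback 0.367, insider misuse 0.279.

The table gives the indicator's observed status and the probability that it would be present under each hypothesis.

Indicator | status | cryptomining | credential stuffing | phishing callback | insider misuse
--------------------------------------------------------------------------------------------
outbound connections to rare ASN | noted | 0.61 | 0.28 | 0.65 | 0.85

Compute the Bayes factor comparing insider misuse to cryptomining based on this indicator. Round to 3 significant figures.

1.39

Likelihood of this indicator under each hypothesis:
  insider misuse: 0.85
  cryptomining: 0.61
Bayes factor = 0.85 / 0.61 ≈ 1.39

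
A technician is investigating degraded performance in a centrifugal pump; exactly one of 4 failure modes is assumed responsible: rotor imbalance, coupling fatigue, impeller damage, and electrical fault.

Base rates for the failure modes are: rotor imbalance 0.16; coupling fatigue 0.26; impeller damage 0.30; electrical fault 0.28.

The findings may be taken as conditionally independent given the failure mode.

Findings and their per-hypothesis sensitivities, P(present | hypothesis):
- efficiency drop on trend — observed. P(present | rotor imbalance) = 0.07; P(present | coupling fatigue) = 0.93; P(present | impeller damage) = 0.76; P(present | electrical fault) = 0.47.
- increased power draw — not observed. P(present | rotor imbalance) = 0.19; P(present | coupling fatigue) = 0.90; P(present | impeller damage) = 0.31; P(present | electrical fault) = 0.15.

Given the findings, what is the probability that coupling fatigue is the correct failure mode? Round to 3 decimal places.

Multiply each prior by the joint likelihood of the evidence pattern (using 1 − P(present | H) for each absent finding):
  rotor imbalance: 0.16 × 0.07 × (1 − 0.19) = 0.009072
  coupling fatigue: 0.26 × 0.93 × (1 − 0.90) = 0.02418
  impeller damage: 0.30 × 0.76 × (1 − 0.31) = 0.15732
  electrical fault: 0.28 × 0.47 × (1 − 0.15) = 0.11186
Marginal likelihood of the evidence = 0.30243.
P(coupling fatigue | evidence) = 0.02418 / 0.30243 ≈ 0.080.

0.080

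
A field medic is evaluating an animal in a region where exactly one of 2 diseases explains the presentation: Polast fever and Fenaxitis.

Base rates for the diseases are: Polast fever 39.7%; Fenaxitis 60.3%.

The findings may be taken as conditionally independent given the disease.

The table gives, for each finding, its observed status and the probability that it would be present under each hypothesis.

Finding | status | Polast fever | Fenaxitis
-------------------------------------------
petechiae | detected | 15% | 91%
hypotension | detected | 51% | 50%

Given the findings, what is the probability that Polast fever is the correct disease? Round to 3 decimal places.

0.100

By Bayes' rule with conditional independence, the unnormalized weight for each hypothesis is prior × ∏ likelihoods:
  Polast fever: 0.397 × 0.15 × 0.51 = 0.03037
  Fenaxitis: 0.603 × 0.91 × 0.50 = 0.27437
The unnormalized weights sum to 0.30474.
P(Polast fever | evidence) = 0.03037 / 0.30474 ≈ 0.100.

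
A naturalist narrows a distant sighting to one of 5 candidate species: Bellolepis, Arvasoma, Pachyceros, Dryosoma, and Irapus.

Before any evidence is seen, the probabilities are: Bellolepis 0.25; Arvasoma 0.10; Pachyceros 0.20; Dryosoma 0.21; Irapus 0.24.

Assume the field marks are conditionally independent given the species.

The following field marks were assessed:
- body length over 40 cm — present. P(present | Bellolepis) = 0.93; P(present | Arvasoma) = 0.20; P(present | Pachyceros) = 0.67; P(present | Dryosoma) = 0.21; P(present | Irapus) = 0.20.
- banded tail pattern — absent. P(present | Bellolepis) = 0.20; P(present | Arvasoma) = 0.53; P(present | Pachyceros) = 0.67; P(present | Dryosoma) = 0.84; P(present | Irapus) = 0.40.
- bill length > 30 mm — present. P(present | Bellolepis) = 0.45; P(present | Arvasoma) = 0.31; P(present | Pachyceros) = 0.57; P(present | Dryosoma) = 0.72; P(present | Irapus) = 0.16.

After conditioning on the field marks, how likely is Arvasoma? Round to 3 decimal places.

0.024

For each hypothesis, the unnormalized posterior weight is prior × product of the field mark likelihoods (using 1 − P(present | H) for each absent field mark):
  Bellolepis: 0.25 × 0.93 × (1 − 0.20) × 0.45 = 0.0837
  Arvasoma: 0.10 × 0.20 × (1 − 0.53) × 0.31 = 0.002914
  Pachyceros: 0.20 × 0.67 × (1 − 0.67) × 0.57 = 0.025205
  Dryosoma: 0.21 × 0.21 × (1 − 0.84) × 0.72 = 0.0050803
  Irapus: 0.24 × 0.20 × (1 − 0.40) × 0.16 = 0.004608
Marginal likelihood of the evidence = 0.12151.
P(Arvasoma | evidence) = 0.002914 / 0.12151 ≈ 0.024.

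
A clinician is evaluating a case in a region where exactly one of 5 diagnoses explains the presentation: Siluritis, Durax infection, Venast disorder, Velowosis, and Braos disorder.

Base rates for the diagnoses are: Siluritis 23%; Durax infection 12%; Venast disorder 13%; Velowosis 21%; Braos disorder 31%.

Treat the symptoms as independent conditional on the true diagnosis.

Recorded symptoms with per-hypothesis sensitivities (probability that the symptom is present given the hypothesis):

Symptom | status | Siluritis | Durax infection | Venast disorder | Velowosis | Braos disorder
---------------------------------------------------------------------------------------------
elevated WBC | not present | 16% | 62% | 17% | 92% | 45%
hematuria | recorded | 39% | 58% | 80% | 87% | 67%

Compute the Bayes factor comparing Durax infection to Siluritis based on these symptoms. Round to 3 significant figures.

Joint likelihood of the symptom pattern under each hypothesis (using 1 − P(present | H) for each absent symptom):
  Durax infection: (1 − 0.62) × 0.58 = 0.2204
  Siluritis: (1 − 0.16) × 0.39 = 0.3276
Bayes factor = 0.2204 / 0.3276 ≈ 0.673

0.673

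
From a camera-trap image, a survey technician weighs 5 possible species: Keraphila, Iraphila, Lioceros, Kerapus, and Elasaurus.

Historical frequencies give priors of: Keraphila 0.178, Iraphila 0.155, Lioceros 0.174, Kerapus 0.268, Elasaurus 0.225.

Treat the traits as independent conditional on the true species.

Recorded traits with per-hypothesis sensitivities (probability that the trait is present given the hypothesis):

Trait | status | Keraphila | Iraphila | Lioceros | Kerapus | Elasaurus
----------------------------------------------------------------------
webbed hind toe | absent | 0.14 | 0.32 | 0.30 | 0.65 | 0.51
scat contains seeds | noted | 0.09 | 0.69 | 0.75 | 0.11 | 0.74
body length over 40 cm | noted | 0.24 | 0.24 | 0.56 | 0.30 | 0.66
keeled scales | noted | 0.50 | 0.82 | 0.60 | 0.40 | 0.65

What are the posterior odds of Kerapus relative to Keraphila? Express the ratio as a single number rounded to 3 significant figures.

0.749

The normalizing constant cancels in an odds ratio, so compute prior × likelihood for the two hypotheses only (using 1 − P(present | H) for each absent trait):
  Kerapus: 0.268 × (1 − 0.65) × 0.11 × 0.30 × 0.40 = 0.0012382
  Keraphila: 0.178 × (1 − 0.14) × 0.09 × 0.24 × 0.50 = 0.0016533
Posterior odds = 0.0012382 / 0.0016533 ≈ 0.749.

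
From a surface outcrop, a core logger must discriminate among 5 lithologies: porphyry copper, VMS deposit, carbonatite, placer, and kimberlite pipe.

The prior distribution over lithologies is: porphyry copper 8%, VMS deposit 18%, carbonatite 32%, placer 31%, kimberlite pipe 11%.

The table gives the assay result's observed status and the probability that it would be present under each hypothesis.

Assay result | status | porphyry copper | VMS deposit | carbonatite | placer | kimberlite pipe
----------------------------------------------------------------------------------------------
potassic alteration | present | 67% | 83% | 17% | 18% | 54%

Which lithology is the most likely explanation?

Multiply each prior by the likelihood of the assay result:
  porphyry copper: 0.08 × 0.67 = 0.0536
  VMS deposit: 0.18 × 0.83 = 0.1494
  carbonatite: 0.32 × 0.17 = 0.0544
  placer: 0.31 × 0.18 = 0.0558
  kimberlite pipe: 0.11 × 0.54 = 0.0594
The unnormalized weights sum to 0.3726.
P(porphyry copper | evidence) ≈ 0.0536 / 0.3726 ≈ 0.144
P(VMS deposit | evidence) ≈ 0.1494 / 0.3726 ≈ 0.401
P(carbonatite | evidence) ≈ 0.0544 / 0.3726 ≈ 0.146
P(placer | evidence) ≈ 0.0558 / 0.3726 ≈ 0.150
P(kimberlite pipe | evidence) ≈ 0.0594 / 0.3726 ≈ 0.159
The largest is 0.401, so VMS deposit is most probable.

VMS deposit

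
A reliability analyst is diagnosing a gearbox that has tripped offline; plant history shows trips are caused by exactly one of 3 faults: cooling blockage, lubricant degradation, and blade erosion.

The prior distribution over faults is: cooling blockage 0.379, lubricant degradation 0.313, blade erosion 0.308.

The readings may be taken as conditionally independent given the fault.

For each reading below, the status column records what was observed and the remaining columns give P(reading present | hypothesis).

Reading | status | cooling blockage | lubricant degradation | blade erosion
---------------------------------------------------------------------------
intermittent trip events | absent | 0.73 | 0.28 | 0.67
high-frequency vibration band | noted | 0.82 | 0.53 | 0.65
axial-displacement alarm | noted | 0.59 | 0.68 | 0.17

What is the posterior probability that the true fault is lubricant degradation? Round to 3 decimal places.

0.572

Multiply each prior by the joint likelihood of the reading pattern (using 1 − P(present | H) for each absent reading):
  cooling blockage: 0.379 × (1 − 0.73) × 0.82 × 0.59 = 0.049507
  lubricant degradation: 0.313 × (1 − 0.28) × 0.53 × 0.68 = 0.08122
  blade erosion: 0.308 × (1 − 0.67) × 0.65 × 0.17 = 0.011231
Marginal likelihood of the evidence = 0.14196.
P(lubricant degradation | evidence) = 0.08122 / 0.14196 ≈ 0.572.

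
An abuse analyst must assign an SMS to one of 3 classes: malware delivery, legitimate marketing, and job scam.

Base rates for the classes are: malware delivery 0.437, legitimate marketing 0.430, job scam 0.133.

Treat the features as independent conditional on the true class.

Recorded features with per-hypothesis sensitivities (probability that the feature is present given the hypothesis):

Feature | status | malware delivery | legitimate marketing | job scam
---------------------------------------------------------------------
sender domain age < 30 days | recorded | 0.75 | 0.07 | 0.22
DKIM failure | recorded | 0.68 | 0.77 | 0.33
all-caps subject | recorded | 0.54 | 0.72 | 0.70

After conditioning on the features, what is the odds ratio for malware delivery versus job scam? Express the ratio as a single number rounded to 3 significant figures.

Unnormalized posterior weight (prior times the feature likelihoods) for each of the two hypotheses:
  malware delivery: 0.437 × 0.75 × 0.68 × 0.54 = 0.12035
  job scam: 0.133 × 0.22 × 0.33 × 0.70 = 0.0067591
Odds(malware delivery : job scam) = 0.12035 / 0.0067591 ≈ 17.8.

17.8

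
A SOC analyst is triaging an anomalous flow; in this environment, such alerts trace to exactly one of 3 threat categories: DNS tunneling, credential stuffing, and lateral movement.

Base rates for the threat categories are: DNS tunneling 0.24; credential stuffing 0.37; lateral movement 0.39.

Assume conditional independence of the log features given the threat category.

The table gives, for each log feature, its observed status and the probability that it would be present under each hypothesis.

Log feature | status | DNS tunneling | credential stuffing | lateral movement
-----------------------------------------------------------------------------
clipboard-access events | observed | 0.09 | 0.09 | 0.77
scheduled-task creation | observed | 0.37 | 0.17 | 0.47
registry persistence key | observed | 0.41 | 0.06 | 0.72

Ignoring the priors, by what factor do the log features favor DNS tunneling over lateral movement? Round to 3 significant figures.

Take the product of per-log feature likelihoods under each hypothesis, then divide.
  DNS tunneling: 0.09 × 0.37 × 0.41 = 0.013653
  lateral movement: 0.77 × 0.47 × 0.72 = 0.26057
Bayes factor = 0.013653 / 0.26057 ≈ 0.0524

0.0524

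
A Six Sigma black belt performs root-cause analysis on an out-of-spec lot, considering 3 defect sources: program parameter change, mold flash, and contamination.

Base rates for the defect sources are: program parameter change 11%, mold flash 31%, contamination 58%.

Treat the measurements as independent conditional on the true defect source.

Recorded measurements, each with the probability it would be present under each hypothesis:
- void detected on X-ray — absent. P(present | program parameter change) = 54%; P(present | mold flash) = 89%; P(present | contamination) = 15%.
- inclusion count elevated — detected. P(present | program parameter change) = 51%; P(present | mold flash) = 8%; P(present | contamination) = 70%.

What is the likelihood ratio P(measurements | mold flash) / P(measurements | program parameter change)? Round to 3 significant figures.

Take the product of per-measurement likelihoods under each hypothesis (using 1 − P(present | H) for each absent measurement), then divide.
  mold flash: (1 − 0.89) × 0.08 = 0.0088
  program parameter change: (1 − 0.54) × 0.51 = 0.2346
Bayes factor = 0.0088 / 0.2346 ≈ 0.0375

0.0375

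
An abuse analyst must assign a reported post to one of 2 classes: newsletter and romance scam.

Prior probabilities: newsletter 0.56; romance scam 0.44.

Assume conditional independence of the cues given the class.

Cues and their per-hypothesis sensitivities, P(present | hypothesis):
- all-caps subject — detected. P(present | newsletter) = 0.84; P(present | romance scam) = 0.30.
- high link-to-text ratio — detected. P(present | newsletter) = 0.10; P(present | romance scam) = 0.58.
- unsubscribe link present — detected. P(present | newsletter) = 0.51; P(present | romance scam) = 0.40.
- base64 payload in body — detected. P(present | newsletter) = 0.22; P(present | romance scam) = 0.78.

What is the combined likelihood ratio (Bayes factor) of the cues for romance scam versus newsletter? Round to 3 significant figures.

The Bayes factor is the ratio of the joint likelihoods of the cue pattern under the two hypotheses.
  romance scam: 0.30 × 0.58 × 0.40 × 0.78 = 0.054288
  newsletter: 0.84 × 0.10 × 0.51 × 0.22 = 0.0094248
Bayes factor = 0.054288 / 0.0094248 ≈ 5.76

5.76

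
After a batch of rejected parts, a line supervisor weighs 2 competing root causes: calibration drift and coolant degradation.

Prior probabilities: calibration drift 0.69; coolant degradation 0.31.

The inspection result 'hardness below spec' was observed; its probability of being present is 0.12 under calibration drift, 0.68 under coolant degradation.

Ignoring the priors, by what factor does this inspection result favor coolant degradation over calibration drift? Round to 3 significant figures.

The Bayes factor is the ratio of the two likelihoods.
  coolant degradation: 0.68
  calibration drift: 0.12
Bayes factor = 0.68 / 0.12 ≈ 5.67

5.67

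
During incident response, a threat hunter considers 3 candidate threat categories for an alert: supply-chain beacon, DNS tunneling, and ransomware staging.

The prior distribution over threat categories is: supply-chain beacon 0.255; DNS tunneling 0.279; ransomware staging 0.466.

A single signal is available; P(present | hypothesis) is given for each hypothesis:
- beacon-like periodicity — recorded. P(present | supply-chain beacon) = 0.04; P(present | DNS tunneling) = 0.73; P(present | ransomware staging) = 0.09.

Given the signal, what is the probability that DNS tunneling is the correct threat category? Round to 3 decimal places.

0.796

For each hypothesis, the unnormalized posterior weight is prior × likelihood:
  supply-chain beacon: 0.255 × 0.04 = 0.0102
  DNS tunneling: 0.279 × 0.73 = 0.20367
  ransomware staging: 0.466 × 0.09 = 0.04194
Marginal likelihood of the evidence = 0.25581.
P(DNS tunneling | evidence) = 0.20367 / 0.25581 ≈ 0.796.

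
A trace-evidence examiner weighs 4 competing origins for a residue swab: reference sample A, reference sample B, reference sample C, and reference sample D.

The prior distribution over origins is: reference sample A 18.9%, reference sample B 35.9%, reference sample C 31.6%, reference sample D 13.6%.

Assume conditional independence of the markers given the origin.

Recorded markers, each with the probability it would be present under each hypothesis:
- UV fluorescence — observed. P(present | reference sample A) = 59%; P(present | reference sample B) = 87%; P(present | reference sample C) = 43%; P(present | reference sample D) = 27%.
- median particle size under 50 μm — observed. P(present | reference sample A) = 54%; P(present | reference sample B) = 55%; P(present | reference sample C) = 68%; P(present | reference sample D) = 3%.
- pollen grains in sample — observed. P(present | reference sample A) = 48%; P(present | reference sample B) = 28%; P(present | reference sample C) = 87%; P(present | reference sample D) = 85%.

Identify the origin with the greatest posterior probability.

reference sample C

Multiply each prior by the joint likelihood of the marker pattern:
  reference sample A: 0.189 × 0.59 × 0.54 × 0.48 = 0.028903
  reference sample B: 0.359 × 0.87 × 0.55 × 0.28 = 0.048099
  reference sample C: 0.316 × 0.43 × 0.68 × 0.87 = 0.080387
  reference sample D: 0.136 × 0.27 × 0.03 × 0.85 = 0.00093636
Normalizing constant Z = 0.028903 + 0.048099 + 0.080387 + 0.00093636 = 0.15833.
P(reference sample A | evidence) ≈ 0.028903 / 0.15833 ≈ 0.183
P(reference sample B | evidence) ≈ 0.048099 / 0.15833 ≈ 0.304
P(reference sample C | evidence) ≈ 0.080387 / 0.15833 ≈ 0.508
P(reference sample D | evidence) ≈ 0.00093636 / 0.15833 ≈ 0.006
The largest is 0.508, so reference sample C is most probable.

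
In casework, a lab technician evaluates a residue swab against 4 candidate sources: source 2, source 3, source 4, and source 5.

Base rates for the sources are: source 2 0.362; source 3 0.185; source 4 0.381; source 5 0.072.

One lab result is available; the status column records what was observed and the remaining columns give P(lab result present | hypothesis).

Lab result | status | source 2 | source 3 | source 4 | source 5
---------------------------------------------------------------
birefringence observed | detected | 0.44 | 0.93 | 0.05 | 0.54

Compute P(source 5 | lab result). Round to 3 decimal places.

0.100

Multiply each prior by the likelihood of the lab result:
  source 2: 0.362 × 0.44 = 0.15928
  source 3: 0.185 × 0.93 = 0.17205
  source 4: 0.381 × 0.05 = 0.01905
  source 5: 0.072 × 0.54 = 0.03888
Marginal likelihood of the evidence = 0.38926.
P(source 5 | evidence) = 0.03888 / 0.38926 ≈ 0.100.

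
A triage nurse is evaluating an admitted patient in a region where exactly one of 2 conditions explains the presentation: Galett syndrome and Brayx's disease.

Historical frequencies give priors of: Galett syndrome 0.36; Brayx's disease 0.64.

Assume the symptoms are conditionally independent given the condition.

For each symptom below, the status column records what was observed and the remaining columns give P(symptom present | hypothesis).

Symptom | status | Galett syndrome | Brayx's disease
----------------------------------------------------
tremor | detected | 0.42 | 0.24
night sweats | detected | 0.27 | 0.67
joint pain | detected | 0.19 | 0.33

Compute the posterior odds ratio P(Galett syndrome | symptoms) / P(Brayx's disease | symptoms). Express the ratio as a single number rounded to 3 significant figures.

The normalizing constant cancels in an odds ratio, so compute prior × likelihood for the two hypotheses only:
  Galett syndrome: 0.36 × 0.42 × 0.27 × 0.19 = 0.0077566
  Brayx's disease: 0.64 × 0.24 × 0.67 × 0.33 = 0.033961
Odds(Galett syndrome : Brayx's disease) = 0.0077566 / 0.033961 ≈ 0.228.

0.228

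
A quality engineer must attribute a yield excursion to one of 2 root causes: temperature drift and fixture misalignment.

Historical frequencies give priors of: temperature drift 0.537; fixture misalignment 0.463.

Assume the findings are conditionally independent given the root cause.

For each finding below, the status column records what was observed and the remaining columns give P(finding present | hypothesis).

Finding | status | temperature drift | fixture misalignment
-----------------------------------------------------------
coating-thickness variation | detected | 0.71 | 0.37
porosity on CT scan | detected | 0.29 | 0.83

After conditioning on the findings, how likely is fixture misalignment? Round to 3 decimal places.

Multiply each prior by the joint likelihood of the evidence pattern:
  temperature drift: 0.537 × 0.71 × 0.29 = 0.11057
  fixture misalignment: 0.463 × 0.37 × 0.83 = 0.14219
Marginal likelihood of the evidence = 0.25276.
P(fixture misalignment | evidence) = 0.14219 / 0.25276 ≈ 0.563.

0.563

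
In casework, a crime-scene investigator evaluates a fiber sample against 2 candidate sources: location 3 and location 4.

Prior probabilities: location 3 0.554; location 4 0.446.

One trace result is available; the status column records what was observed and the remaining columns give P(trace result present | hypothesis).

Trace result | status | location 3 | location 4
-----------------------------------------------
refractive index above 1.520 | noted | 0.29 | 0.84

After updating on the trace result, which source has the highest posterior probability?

location 4

By Bayes' rule, the unnormalized weight for each hypothesis is prior × likelihood:
  location 3: 0.554 × 0.29 = 0.16066
  location 4: 0.446 × 0.84 = 0.37464
Marginal likelihood of the evidence = 0.5353.
P(location 3 | evidence) ≈ 0.16066 / 0.5353 ≈ 0.300
P(location 4 | evidence) ≈ 0.37464 / 0.5353 ≈ 0.700
The largest is 0.700, so location 4 is most probable.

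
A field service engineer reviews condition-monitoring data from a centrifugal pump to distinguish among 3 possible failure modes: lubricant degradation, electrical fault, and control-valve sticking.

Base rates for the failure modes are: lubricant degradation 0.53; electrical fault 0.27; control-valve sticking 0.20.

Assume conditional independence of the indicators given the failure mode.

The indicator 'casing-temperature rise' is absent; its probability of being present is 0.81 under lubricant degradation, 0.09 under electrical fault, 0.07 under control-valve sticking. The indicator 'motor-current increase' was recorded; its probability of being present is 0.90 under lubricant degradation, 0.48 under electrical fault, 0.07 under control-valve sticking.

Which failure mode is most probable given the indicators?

electrical fault

Multiply each prior by the joint likelihood of the indicator pattern (using 1 − P(present | H) for each absent indicator):
  lubricant degradation: 0.53 × (1 − 0.81) × 0.90 = 0.09063
  electrical fault: 0.27 × (1 − 0.09) × 0.48 = 0.11794
  control-valve sticking: 0.20 × (1 − 0.07) × 0.07 = 0.01302
Marginal likelihood of the evidence = 0.22159.
P(lubricant degradation | evidence) ≈ 0.09063 / 0.22159 ≈ 0.409
P(electrical fault | evidence) ≈ 0.11794 / 0.22159 ≈ 0.532
P(control-valve sticking | evidence) ≈ 0.01302 / 0.22159 ≈ 0.059
The largest is 0.532, so electrical fault is most probable.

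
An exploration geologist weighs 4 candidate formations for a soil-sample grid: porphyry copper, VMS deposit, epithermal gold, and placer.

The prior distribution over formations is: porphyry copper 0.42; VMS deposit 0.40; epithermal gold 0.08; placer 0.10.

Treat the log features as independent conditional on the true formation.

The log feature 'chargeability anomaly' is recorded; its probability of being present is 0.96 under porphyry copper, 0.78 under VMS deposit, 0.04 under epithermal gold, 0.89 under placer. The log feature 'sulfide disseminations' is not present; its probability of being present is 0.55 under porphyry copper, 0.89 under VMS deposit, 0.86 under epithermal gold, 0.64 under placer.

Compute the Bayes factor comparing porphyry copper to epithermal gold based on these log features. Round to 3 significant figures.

The Bayes factor is the ratio of the joint likelihoods of the log feature pattern under the two hypotheses (using 1 − P(present | H) for each absent log feature).
  porphyry copper: 0.96 × (1 − 0.55) = 0.432
  epithermal gold: 0.04 × (1 − 0.86) = 0.0056
Bayes factor = 0.432 / 0.0056 ≈ 77.1

77.1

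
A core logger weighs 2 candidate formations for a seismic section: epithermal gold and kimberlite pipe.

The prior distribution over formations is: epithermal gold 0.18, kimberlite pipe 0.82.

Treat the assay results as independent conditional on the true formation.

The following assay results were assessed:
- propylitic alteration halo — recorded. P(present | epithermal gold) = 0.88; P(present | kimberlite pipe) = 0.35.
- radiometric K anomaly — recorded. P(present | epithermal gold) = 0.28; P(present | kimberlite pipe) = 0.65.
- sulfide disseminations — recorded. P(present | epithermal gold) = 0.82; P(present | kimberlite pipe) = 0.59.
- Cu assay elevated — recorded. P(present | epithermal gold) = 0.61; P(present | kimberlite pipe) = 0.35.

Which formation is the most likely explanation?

kimberlite pipe

Multiply each prior by the joint likelihood of the assay result pattern:
  epithermal gold: 0.18 × 0.88 × 0.28 × 0.82 × 0.61 = 0.022185
  kimberlite pipe: 0.82 × 0.35 × 0.65 × 0.59 × 0.35 = 0.038523
The unnormalized weights sum to 0.060707.
P(epithermal gold | evidence) ≈ 0.022185 / 0.060707 ≈ 0.365
P(kimberlite pipe | evidence) ≈ 0.038523 / 0.060707 ≈ 0.635
The largest is 0.635, so kimberlite pipe is most probable.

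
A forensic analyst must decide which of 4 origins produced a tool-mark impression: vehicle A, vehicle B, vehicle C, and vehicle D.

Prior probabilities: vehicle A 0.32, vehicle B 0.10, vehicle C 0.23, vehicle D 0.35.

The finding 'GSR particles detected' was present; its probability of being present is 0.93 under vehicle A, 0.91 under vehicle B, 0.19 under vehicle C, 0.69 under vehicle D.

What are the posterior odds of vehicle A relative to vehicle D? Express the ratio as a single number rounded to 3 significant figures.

1.23

The normalizing constant cancels in an odds ratio, so compute prior × likelihood for the two hypotheses only:
  vehicle A: 0.32 × 0.93 = 0.2976
  vehicle D: 0.35 × 0.69 = 0.2415
Posterior odds = 0.2976 / 0.2415 ≈ 1.23.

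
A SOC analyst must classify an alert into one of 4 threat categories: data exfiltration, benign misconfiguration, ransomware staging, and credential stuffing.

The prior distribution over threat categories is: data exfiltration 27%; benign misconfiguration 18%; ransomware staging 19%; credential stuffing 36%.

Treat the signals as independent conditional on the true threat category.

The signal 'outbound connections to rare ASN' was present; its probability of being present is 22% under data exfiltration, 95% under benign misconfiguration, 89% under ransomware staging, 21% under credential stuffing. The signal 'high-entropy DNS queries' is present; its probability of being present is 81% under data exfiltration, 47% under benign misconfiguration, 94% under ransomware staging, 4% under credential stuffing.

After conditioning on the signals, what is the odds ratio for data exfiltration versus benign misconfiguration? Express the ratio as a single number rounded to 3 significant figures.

0.599

The normalizing constant cancels in an odds ratio, so compute prior × likelihood for the two hypotheses only:
  data exfiltration: 0.27 × 0.22 × 0.81 = 0.048114
  benign misconfiguration: 0.18 × 0.95 × 0.47 = 0.08037
Odds(data exfiltration : benign misconfiguration) = 0.048114 / 0.08037 ≈ 0.599.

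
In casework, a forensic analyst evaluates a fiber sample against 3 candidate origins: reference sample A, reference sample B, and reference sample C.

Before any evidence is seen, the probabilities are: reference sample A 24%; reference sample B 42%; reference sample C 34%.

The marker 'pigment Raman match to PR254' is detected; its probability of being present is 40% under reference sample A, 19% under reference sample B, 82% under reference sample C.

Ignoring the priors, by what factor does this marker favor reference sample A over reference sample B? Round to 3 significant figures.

The Bayes factor is the ratio of the two likelihoods.
  reference sample A: 0.4
  reference sample B: 0.19
Bayes factor = 0.4 / 0.19 ≈ 2.11

2.11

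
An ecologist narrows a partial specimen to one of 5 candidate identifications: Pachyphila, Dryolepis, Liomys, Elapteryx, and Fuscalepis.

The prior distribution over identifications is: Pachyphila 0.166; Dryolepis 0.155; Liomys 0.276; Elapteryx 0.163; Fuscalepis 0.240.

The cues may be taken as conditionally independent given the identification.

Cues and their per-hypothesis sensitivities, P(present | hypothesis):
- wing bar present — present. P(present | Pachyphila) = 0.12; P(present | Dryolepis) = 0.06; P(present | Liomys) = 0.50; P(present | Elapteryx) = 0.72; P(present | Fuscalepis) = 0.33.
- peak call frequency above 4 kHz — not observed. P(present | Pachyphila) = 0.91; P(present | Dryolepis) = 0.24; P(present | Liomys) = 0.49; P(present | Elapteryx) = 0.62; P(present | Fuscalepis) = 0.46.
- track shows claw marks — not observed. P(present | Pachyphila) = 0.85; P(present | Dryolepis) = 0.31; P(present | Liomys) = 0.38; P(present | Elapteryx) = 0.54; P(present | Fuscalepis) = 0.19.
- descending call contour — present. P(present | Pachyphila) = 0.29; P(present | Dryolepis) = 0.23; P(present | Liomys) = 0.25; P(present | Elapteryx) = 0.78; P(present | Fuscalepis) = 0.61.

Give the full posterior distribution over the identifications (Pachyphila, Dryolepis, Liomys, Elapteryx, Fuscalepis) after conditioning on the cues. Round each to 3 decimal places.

0.002, 0.023, 0.222, 0.325, 0.429

Multiply each prior by the joint likelihood of the cue pattern (using 1 − P(present | H) for each absent cue):
  Pachyphila: 0.166 × 0.12 × (1 − 0.91) × (1 − 0.85) × 0.29 = 7.7987e-05
  Dryolepis: 0.155 × 0.06 × (1 − 0.24) × (1 − 0.31) × 0.23 = 0.0011217
  Liomys: 0.276 × 0.50 × (1 − 0.49) × (1 − 0.38) × 0.25 = 0.010909
  Elapteryx: 0.163 × 0.72 × (1 − 0.62) × (1 − 0.54) × 0.78 = 0.016001
  Fuscalepis: 0.240 × 0.33 × (1 − 0.46) × (1 − 0.19) × 0.61 = 0.021132
Normalizing constant Z = 7.7987e-05 + 0.0011217 + 0.010909 + 0.016001 + 0.021132 = 0.049242.
P(Pachyphila | evidence) = 7.7987e-05 / 0.049242 ≈ 0.002
P(Dryolepis | evidence) = 0.0011217 / 0.049242 ≈ 0.023
P(Liomys | evidence) = 0.010909 / 0.049242 ≈ 0.222
P(Elapteryx | evidence) = 0.016001 / 0.049242 ≈ 0.325
P(Fuscalepis | evidence) = 0.021132 / 0.049242 ≈ 0.429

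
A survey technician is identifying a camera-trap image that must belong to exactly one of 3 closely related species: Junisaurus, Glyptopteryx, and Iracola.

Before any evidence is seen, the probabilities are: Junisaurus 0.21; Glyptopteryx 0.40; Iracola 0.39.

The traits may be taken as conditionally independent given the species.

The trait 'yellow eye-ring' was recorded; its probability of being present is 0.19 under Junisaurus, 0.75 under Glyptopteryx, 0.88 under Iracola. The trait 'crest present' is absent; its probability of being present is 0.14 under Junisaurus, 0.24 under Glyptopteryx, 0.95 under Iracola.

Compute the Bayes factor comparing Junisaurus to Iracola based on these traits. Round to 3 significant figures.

The Bayes factor is the ratio of the joint likelihoods of the trait pattern under the two hypotheses (using 1 − P(present | H) for each absent trait).
  Junisaurus: 0.19 × (1 − 0.14) = 0.1634
  Iracola: 0.88 × (1 − 0.95) = 0.044
Bayes factor = 0.1634 / 0.044 ≈ 3.71

3.71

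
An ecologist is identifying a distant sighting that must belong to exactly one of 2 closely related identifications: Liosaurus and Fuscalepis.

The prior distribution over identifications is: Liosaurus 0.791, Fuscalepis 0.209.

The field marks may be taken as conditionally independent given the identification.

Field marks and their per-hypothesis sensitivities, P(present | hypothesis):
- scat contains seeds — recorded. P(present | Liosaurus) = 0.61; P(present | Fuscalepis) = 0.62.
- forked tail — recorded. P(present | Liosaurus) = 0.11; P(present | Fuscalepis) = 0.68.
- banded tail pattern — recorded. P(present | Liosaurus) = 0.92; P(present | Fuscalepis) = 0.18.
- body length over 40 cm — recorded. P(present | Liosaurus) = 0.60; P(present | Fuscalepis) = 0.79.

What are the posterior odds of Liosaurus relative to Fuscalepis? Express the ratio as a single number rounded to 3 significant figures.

2.34

The normalizing constant cancels in an odds ratio, so compute prior × likelihood for the two hypotheses only:
  Liosaurus: 0.791 × 0.61 × 0.11 × 0.92 × 0.60 = 0.029298
  Fuscalepis: 0.209 × 0.62 × 0.68 × 0.18 × 0.79 = 0.01253
Odds(Liosaurus : Fuscalepis) = 0.029298 / 0.01253 ≈ 2.34.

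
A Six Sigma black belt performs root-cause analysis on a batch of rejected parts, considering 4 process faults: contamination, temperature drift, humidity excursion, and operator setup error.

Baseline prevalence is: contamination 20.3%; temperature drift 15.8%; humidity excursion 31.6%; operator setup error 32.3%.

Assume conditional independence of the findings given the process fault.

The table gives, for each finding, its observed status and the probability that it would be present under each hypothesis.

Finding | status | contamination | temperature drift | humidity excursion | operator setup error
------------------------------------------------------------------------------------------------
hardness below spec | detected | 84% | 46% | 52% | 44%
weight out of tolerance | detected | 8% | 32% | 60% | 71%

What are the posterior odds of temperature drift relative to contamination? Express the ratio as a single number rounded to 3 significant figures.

The normalizing constant cancels in an odds ratio, so compute prior × likelihood for the two hypotheses only:
  temperature drift: 0.158 × 0.46 × 0.32 = 0.023258
  contamination: 0.203 × 0.84 × 0.08 = 0.013642
Odds(temperature drift : contamination) = 0.023258 / 0.013642 ≈ 1.70.

1.70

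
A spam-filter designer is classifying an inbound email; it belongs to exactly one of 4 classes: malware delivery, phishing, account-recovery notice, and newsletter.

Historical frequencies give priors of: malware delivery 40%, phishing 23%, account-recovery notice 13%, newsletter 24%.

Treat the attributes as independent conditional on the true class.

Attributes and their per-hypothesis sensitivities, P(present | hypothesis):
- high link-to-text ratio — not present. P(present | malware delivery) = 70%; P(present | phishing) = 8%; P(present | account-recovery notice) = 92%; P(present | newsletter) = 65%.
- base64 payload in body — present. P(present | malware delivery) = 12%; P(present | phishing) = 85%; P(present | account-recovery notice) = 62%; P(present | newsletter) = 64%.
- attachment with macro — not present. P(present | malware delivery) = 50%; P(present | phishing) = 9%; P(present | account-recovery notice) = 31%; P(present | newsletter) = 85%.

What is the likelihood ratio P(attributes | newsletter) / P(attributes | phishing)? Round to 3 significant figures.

Joint likelihood of the attribute pattern under each hypothesis (using 1 − P(present | H) for each absent attribute):
  newsletter: (1 − 0.65) × 0.64 × (1 − 0.85) = 0.0336
  phishing: (1 − 0.08) × 0.85 × (1 − 0.09) = 0.71162
Bayes factor = 0.0336 / 0.71162 ≈ 0.0472

0.0472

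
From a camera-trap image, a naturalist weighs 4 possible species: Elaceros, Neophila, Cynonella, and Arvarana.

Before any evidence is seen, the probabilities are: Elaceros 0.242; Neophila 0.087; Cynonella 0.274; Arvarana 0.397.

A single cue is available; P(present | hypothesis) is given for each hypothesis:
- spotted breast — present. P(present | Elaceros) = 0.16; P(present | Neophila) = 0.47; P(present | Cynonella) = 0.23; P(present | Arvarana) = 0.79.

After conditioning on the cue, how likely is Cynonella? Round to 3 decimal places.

0.138

For each hypothesis, the unnormalized posterior weight is prior × likelihood:
  Elaceros: 0.242 × 0.16 = 0.03872
  Neophila: 0.087 × 0.47 = 0.04089
  Cynonella: 0.274 × 0.23 = 0.06302
  Arvarana: 0.397 × 0.79 = 0.31363
The unnormalized weights sum to 0.45626.
P(Cynonella | evidence) = 0.06302 / 0.45626 ≈ 0.138.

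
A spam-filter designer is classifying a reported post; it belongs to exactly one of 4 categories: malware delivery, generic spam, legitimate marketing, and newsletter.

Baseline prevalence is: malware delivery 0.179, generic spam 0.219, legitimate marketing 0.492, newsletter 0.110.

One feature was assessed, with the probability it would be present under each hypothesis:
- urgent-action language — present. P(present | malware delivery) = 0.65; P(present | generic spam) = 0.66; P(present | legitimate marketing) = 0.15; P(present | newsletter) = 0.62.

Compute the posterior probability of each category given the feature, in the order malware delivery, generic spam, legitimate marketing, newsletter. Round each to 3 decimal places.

By Bayes' rule, the unnormalized weight for each hypothesis is prior × likelihood:
  malware delivery: 0.179 × 0.65 = 0.11635
  generic spam: 0.219 × 0.66 = 0.14454
  legitimate marketing: 0.492 × 0.15 = 0.0738
  newsletter: 0.110 × 0.62 = 0.0682
Normalizing constant Z = 0.11635 + 0.14454 + 0.0738 + 0.0682 = 0.40289.
P(malware delivery | evidence) = 0.11635 / 0.40289 ≈ 0.289
P(generic spam | evidence) = 0.14454 / 0.40289 ≈ 0.359
P(legitimate marketing | evidence) = 0.0738 / 0.40289 ≈ 0.183
P(newsletter | evidence) = 0.0682 / 0.40289 ≈ 0.169

0.289, 0.359, 0.183, 0.169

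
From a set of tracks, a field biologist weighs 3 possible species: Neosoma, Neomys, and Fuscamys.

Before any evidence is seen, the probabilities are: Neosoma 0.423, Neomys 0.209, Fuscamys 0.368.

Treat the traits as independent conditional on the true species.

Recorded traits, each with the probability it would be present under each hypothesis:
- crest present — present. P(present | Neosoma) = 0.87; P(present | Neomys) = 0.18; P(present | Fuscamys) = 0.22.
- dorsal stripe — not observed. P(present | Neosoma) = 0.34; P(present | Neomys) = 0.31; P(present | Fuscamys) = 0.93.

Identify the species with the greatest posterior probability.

For each hypothesis, the unnormalized posterior weight is prior × product of the trait likelihoods (using 1 − P(present | H) for each absent trait):
  Neosoma: 0.423 × 0.87 × (1 − 0.34) = 0.24289
  Neomys: 0.209 × 0.18 × (1 − 0.31) = 0.025958
  Fuscamys: 0.368 × 0.22 × (1 − 0.93) = 0.0056672
The unnormalized weights sum to 0.27451.
P(Neosoma | evidence) ≈ 0.24289 / 0.27451 ≈ 0.885
P(Neomys | evidence) ≈ 0.025958 / 0.27451 ≈ 0.095
P(Fuscamys | evidence) ≈ 0.0056672 / 0.27451 ≈ 0.021
The largest is 0.885, so Neosoma is most probable.

Neosoma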